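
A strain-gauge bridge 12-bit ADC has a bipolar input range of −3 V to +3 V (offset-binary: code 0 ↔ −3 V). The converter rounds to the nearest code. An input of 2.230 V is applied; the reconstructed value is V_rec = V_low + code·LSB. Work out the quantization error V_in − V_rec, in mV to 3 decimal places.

0.508 mV

LSB = 6/2^12 = 1.465 mV.
(2.230 − (−3))/0.00146484 = 3570.3467; round gives code 3570.
Reconstructed: 2.2294922 V.
Difference: 0.000507813 V → 0.508 mV.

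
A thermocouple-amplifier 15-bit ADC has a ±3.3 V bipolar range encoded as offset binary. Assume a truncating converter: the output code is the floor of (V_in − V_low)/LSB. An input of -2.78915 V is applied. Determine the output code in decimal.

code 2536

Full-scale span = 6.6 V; LSB = 6.6/2^15 = 201.42 µV.
(-2.78915 − (−3.3)) / 0.000201416 = 2536.293 LSBs.
⌊·⌋(2536.293) = 2536.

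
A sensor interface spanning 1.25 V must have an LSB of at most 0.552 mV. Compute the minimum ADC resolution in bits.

12 bits

Number of steps required ≥ 1.25 V / 0.552 mV = 2264.49.
Need 2^N ≥ 2264.49; 2^11 = 2048, 2^12 = 4096.
Minimum N = 12.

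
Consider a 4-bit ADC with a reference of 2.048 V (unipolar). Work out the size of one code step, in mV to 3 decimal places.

Full-scale span = 2.048 V.
LSB = 2.048 / 2^4 = 2.048 / 16 = 0.128 V = 128.000 mV.

128.000 mV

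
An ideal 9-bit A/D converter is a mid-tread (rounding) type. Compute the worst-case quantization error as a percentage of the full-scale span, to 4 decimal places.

Rounding → worst-case error = ½ LSB = V_FS/2^10, so 100/1024 = 0.0976562 % of full scale.

0.0977 %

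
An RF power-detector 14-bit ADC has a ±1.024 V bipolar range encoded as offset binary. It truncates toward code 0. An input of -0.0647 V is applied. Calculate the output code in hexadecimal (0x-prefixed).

Full-scale span = 2.048 V; LSB = 2.048/2^14 = 125.00 µV.
(V_in − V_low)/LSB = (-0.0647 − (−1.024)) / 0.000125 = 7674.400.
So the output code is 7674.
In hexadecimal (0x-prefixed): 0x1DFA.

code 0x1DFA (decimal 7674)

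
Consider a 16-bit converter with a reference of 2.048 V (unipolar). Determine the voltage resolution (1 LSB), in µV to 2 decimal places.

31.25 µV

Full-scale span = 2.048 V.
LSB = 2.048 / 2^16 = 2.048 / 65536 = 3.125e-05 V = 31.25 µV.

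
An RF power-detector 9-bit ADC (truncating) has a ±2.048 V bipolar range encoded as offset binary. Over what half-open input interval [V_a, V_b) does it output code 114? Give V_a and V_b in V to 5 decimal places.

[-1.13600 V, -1.12800 V)

LSB = 4.096/2^9 = 8.000 mV.
V_a = V_low + 114·LSB = -1.136 V; V_b = V_low + 115·LSB = -1.128 V.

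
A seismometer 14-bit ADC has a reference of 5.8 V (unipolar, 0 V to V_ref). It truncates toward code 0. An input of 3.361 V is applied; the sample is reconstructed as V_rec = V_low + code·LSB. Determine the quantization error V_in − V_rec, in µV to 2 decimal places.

86.91 µV

LSB = 5.8/2^14 = 354.00 µV.
(3.361 − 0)/0.000354004 = 9494.2455; ⌊·⌋ gives code 9494.
Reconstructed: 3.3609131 V.
Error = 3.361 − 3.3609131 = 8.69141e-05 V = 86.91 µV.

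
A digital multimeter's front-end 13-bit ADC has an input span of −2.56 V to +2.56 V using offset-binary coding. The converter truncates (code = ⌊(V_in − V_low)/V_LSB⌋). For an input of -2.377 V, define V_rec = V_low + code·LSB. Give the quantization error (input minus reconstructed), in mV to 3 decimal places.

LSB = 5.12/2^13 = 0.625 mV.
Scaled input = 292.8000 LSBs, so code = 292.
V_rec = (−2.56) + 292·0.000625 = -2.3775 V.
V_in − V_rec = 0.0005 V = 0.500 mV.

0.500 mV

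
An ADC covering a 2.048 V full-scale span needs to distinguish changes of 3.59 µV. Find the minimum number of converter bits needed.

20 bits

Number of steps required ≥ 2.048 V / 3.59 µV = 570473.54.
Need 2^N ≥ 570473.54; 2^19 = 524288, 2^20 = 1048576.
Minimum N = 20.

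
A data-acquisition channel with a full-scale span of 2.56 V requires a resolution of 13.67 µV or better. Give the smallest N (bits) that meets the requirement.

Number of steps required ≥ 2.56 V / 13.67 µV = 187271.40.
Need 2^N ≥ 187271.40; 2^17 = 131072, 2^18 = 262144.
Minimum N = 18.

18 bits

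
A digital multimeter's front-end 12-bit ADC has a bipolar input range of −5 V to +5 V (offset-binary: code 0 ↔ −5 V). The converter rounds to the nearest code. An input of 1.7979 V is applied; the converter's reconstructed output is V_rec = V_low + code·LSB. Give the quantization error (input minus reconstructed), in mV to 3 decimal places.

Step size: 10 V ÷ 2^12 = 2.441 mV.
(V_in − V_low)/LSB = (1.7979 − (−5))/0.00244141 = 2784.4198 → code 2784 (round).
V_rec = (−5) + 2784·0.00244141 = 1.796875 V.
V_in − V_rec = 0.001025 V = 1.025 mV.

1.025 mV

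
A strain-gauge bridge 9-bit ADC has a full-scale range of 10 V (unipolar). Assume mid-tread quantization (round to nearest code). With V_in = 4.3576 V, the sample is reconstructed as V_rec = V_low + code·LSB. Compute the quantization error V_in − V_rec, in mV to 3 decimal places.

2.131 mV

Step size: 10 V ÷ 2^9 = 19.531 mV.
(V_in − V_low)/LSB = (4.3576 − 0)/0.0195312 = 223.1091 → code 223 (round).
V_rec = 0 + 223·0.0195312 = 4.3554688 V.
Error = 4.3576 − 4.3554688 = 0.00213125 V = 2.131 mV.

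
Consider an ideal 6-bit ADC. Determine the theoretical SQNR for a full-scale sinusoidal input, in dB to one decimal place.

37.9 dB

SNR ≈ 6.02·N + 1.76 dB = 6.02·6 + 1.76 = 37.88 dB.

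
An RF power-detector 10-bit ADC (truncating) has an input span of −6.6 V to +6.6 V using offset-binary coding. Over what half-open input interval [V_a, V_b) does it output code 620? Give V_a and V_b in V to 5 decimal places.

[1.39219 V, 1.40508 V)

LSB = 13.2/2^10 = 12.891 mV.
V_a = V_low + 620·LSB = 1.39219 V; V_b = V_low + 621·LSB = 1.40508 V.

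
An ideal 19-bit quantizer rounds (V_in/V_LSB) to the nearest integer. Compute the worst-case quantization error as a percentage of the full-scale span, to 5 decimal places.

0.00010 %

Rounding → worst-case error = ½ LSB = V_FS/2^20, so 100/1048576 = 9.53674e-05 % of full scale.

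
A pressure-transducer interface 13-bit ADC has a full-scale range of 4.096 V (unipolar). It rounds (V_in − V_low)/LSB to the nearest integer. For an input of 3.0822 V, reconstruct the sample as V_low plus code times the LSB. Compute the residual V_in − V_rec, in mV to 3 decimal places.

0.200 mV

Step size: 4.096 V ÷ 2^13 = 0.500 mV.
(V_in − V_low)/LSB = (3.0822 − 0)/0.0005 = 6164.4000 → code 6164 (round).
Reconstructed: 3.082 V.
Error = 3.0822 − 3.082 = 0.0002 V = 0.200 mV.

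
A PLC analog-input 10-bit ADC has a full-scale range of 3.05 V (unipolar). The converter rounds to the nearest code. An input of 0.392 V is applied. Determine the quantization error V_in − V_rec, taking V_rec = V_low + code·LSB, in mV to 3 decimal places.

-1.164 mV

Step size: 3.05 V ÷ 2^10 = 2.979 mV.
(0.392 − 0)/0.00297852 = 131.6092; round gives code 132.
Reconstructed: 0.39316406 V.
Difference: -0.00116406 V → -1.164 mV.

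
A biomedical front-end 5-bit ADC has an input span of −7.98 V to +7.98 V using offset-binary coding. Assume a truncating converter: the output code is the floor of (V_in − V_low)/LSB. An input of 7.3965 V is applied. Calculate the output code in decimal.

code 30

LSB = 15.96 V / 32 = 498.750 mV.
(V_in − V_low)/LSB = (7.3965 − (−7.98)) / 0.49875 = 30.830.
⌊·⌋(30.830) = 30.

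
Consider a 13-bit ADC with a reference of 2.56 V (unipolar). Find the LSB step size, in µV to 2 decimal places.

Full-scale span = 2.56 V.
LSB = 2.56 / 2^13 = 2.56 / 8192 = 0.0003125 V = 312.50 µV.

312.50 µV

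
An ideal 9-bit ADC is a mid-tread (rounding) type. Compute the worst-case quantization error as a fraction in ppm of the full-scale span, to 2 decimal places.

976.56 ppm

Rounding → worst-case error = ½ LSB = V_FS/2^10, so 1e+06/1024 = 976.562 ppm of full scale.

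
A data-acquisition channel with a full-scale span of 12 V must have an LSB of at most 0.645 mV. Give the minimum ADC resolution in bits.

15 bits

Number of steps required ≥ 12 V / 0.645 mV = 18604.65.
Need 2^N ≥ 18604.65; 2^14 = 16384, 2^15 = 32768.
Minimum N = 15.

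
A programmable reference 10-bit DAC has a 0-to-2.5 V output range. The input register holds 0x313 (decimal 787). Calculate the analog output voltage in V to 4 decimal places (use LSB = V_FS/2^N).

LSB = 2.5 V / 2^10 = 2.441 mV.
Code 0x313 = 787 decimal.
V_out = 0 + 787 × 0.00244141 V = 1.92139 V.

1.9214 V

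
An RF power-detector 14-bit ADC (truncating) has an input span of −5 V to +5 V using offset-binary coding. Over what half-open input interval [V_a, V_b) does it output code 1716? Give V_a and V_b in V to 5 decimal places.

LSB = 10/2^14 = 0.610 mV.
V_a = V_low + 1716·LSB = -3.95264 V; V_b = V_low + 1717·LSB = -3.95203 V.

[-3.95264 V, -3.95203 V)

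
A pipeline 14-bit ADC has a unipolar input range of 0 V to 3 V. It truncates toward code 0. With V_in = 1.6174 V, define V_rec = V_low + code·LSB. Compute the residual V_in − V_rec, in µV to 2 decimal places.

One LSB is 3 V / 16384 = 183.11 µV.
(1.6174 − 0)/0.000183105 = 8833.1605; ⌊·⌋ gives code 8833.
Code 8833 maps back to 0 + 8833×0.000183105 V = 1.6173706 V.
V_in − V_rec = 2.93945e-05 V = 29.39 µV.

29.39 µV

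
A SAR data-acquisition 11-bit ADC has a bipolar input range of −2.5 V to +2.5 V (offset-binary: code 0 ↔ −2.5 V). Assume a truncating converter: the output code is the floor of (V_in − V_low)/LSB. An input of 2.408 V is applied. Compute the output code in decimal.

LSB = 5 V / 2048 = 2.441 mV.
(2.408 − (−2.5)) / 0.00244141 = 2010.317 LSBs.
⌊·⌋(2010.317) = 2010.

code 2010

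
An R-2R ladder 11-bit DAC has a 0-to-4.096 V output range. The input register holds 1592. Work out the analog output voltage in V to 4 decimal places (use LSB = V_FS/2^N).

LSB = 4.096 V / 2^11 = 2.000 mV.
V_out = 0 + 1592 × 0.002 V = 3.184 V.

3.1840 V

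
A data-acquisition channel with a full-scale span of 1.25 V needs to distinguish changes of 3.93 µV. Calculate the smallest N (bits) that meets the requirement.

19 bits

Number of steps required ≥ 1.25 V / 3.93 µV = 318066.16.
Need 2^N ≥ 318066.16; 2^18 = 262144, 2^19 = 524288.
Minimum N = 19.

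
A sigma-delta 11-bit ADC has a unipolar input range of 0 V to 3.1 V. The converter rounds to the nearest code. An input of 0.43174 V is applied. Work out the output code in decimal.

LSB = 3.1 V / 2048 = 1.514 mV.
(0.43174 − 0) / 0.00151367 = 285.227 LSBs.
round(285.227) = 285.

code 285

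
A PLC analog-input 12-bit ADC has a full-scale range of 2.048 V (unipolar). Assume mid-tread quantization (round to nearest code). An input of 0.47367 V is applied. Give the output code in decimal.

LSB = 2.048 V / 4096 = 0.500 mV.
(0.47367 − 0) / 0.0005 = 947.340 LSBs.
Round → code 947.

code 947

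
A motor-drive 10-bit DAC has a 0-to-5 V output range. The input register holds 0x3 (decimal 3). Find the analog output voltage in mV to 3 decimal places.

LSB = 5 V / 2^10 = 4.883 mV.
Code 0x3 = 3 decimal.
V_out = 0 + 3 × 0.00488281 V = 0.0146484 V.
= 14.648 mV.

14.648 mV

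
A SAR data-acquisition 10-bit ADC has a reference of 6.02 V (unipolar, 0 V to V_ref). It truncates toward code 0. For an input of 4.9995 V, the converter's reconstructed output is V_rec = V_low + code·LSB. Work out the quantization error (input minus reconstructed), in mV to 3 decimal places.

2.430 mV

LSB = 6.02/2^10 = 5.879 mV.
(4.9995 − 0)/0.00587891 = 850.4133; ⌊·⌋ gives code 850.
Reconstructed: 4.9970703 V.
Difference: 0.00242969 V → 2.430 mV.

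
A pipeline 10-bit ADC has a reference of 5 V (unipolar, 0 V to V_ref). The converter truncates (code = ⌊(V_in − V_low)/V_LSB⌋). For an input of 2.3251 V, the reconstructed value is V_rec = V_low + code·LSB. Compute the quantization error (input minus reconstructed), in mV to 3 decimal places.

One LSB is 5 V / 1024 = 4.883 mV.
Scaled input = 476.1805 LSBs, so code = 476.
V_rec = 0 + 476·0.00488281 = 2.3242188 V.
Error = 2.3251 − 2.3242188 = 0.00088125 V = 0.881 mV.

0.881 mV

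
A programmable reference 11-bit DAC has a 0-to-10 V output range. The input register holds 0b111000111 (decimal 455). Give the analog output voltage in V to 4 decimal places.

LSB = 10 V / 2^11 = 4.883 mV.
Code 0b111000111 = 455 decimal.
V_out = 0 + 455 × 0.00488281 V = 2.22168 V.

2.2217 V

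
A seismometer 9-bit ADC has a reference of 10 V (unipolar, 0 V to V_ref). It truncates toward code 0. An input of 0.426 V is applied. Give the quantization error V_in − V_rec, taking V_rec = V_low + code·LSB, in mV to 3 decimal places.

Step size: 10 V ÷ 2^9 = 19.531 mV.
(V_in − V_low)/LSB = (0.426 − 0)/0.0195312 = 21.8112 → code 21 (floor).
V_rec = 0 + 21·0.0195312 = 0.41015625 V.
V_in − V_rec = 0.0158438 V = 15.844 mV.

15.844 mV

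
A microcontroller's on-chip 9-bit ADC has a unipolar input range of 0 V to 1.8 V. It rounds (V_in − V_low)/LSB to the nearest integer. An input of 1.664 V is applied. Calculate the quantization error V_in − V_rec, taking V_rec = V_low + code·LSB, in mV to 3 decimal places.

Step size: 1.8 V ÷ 2^9 = 3.516 mV.
(1.664 − 0)/0.00351563 = 473.3156; round gives code 473.
V_rec = 0 + 473·0.00351563 = 1.6628906 V.
Difference: 0.00110937 V → 1.109 mV.

1.109 mV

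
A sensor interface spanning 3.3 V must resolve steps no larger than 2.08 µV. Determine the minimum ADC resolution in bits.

Number of steps required ≥ 3.3 V / 2.08 µV = 1586538.46.
Need 2^N ≥ 1586538.46; 2^20 = 1048576, 2^21 = 2097152.
Minimum N = 21.

21 bits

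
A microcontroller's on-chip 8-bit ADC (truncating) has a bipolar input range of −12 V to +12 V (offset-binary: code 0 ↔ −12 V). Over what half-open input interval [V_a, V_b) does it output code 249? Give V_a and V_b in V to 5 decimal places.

LSB = 24/2^8 = 93.750 mV.
V_a = V_low + 249·LSB = 11.3438 V; V_b = V_low + 250·LSB = 11.4375 V.

[11.34375 V, 11.43750 V)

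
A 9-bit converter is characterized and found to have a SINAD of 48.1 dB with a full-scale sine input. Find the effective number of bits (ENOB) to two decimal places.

ENOB = (SINAD − 1.76) / 6.02 = (48.1 − 1.76)/6.02 = 7.698.

7.70 bits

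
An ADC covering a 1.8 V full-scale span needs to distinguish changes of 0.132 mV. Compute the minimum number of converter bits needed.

14 bits

Number of steps required ≥ 1.8 V / 0.132 mV = 13636.36.
Need 2^N ≥ 13636.36; 2^13 = 8192, 2^14 = 16384.
Minimum N = 14.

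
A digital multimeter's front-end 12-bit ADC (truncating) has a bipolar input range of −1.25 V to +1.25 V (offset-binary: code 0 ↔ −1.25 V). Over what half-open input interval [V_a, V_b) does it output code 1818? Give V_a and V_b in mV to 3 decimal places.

[-140.381 mV, -139.771 mV)

LSB = 2.5/2^12 = 0.610 mV.
V_a = V_low + 1818·LSB = -0.140381 V; V_b = V_low + 1819·LSB = -0.139771 V.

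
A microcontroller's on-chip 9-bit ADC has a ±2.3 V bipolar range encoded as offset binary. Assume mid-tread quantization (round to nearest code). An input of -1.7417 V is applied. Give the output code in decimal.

With 512 levels over 4.6 V, one step is 8.984 mV.
(-1.7417 − (−2.3)) / 0.00898437 = 62.141 LSBs.
So the output code is 62.

code 62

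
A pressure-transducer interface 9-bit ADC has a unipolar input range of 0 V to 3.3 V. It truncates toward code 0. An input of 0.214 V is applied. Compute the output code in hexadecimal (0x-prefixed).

With 512 levels over 3.3 V, one step is 6.445 mV.
Input sits at 33.202 steps above V_low.
Floor → code 33.
In hexadecimal (0x-prefixed): 0x21.

code 0x21 (decimal 33)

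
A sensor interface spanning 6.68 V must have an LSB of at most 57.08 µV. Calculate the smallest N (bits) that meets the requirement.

17 bits

Number of steps required ≥ 6.68 V / 57.08 µV = 117028.73.
Need 2^N ≥ 117028.73; 2^16 = 65536, 2^17 = 131072.
Minimum N = 17.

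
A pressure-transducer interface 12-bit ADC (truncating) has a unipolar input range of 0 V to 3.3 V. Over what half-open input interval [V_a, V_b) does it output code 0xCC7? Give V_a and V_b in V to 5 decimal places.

LSB = 3.3/2^12 = 0.806 mV.
Code 0xCC7 = 3271 decimal.
V_a = V_low + 3271·LSB = 2.63533 V; V_b = V_low + 3272·LSB = 2.63613 V.

[2.63533 V, 2.63613 V)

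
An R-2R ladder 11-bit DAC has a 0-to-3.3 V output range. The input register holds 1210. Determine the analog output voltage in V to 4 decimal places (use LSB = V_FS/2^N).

1.9497 V

LSB = 3.3 V / 2^11 = 1.611 mV.
V_out = 0 + 1210 × 0.00161133 V = 1.94971 V.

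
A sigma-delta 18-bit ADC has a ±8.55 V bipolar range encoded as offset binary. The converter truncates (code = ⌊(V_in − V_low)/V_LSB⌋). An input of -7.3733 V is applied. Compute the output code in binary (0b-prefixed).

LSB = 17.1 V / 262144 = 65.23 µV.
(V_in − V_low)/LSB = (-7.3733 − (−8.55)) / 6.52313e-05 = 18038.880.
⌊·⌋(18038.880) = 18038.
In binary (0b-prefixed): 0b100011001110110.

code 0b100011001110110 (decimal 18038)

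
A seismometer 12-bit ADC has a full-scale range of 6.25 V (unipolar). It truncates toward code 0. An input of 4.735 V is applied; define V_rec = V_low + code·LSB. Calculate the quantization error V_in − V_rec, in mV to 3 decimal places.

0.198 mV

One LSB is 6.25 V / 4096 = 1.526 mV.
(4.735 − 0)/0.00152588 = 3103.1296; ⌊·⌋ gives code 3103.
Code 3103 maps back to 0 + 3103×0.00152588 V = 4.7348022 V.
V_in − V_rec = 0.000197754 V = 0.198 mV.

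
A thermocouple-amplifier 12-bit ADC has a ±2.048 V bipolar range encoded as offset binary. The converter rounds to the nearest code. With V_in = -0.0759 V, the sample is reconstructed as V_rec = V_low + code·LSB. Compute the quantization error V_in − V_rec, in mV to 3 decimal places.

Step size: 4.096 V ÷ 2^12 = 1.000 mV.
(V_in − V_low)/LSB = (-0.0759 − (−2.048))/0.001 = 1972.1000 → code 1972 (round).
Reconstructed: -0.076 V.
Difference: 0.0001 V → 0.100 mV.

0.100 mV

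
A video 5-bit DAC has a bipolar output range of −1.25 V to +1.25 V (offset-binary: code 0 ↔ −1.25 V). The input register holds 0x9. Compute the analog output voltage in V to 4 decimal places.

LSB = 2.5 V / 2^5 = 78.125 mV.
Code 0x9 = 9 decimal.
V_out = (−1.25) + 9 × 0.078125 V = -0.546875 V.

-0.5469 V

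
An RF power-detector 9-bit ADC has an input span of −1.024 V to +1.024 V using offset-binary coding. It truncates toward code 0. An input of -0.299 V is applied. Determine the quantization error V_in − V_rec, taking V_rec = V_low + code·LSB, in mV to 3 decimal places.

Step size: 2.048 V ÷ 2^9 = 4.000 mV.
Scaled input = 181.2500 LSBs, so code = 181.
Reconstructed: -0.3 V.
V_in − V_rec = 0.001 V = 1.000 mV.

1.000 mV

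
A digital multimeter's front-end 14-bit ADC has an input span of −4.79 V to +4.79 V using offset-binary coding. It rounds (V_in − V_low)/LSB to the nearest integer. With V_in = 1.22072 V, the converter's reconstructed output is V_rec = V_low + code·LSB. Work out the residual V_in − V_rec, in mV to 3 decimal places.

Step size: 9.58 V ÷ 2^14 = 0.585 mV.
(V_in − V_low)/LSB = (1.22072 − (−4.79))/0.000584717 = 10279.7115 → code 10280 (round).
Code 10280 maps back to (−4.79) + 10280×0.000584717 V = 1.2208887 V.
Difference: -0.000168672 V → -0.169 mV.

-0.169 mV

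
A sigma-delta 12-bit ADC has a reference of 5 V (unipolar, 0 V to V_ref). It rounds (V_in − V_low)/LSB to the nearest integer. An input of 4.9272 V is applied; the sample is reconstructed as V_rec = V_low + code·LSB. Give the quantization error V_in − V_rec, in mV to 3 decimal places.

0.442 mV

One LSB is 5 V / 4096 = 1.221 mV.
Scaled input = 4036.3622 LSBs, so code = 4036.
Code 4036 maps back to 0 + 4036×0.0012207 V = 4.9267578 V.
Error = 4.9272 − 4.9267578 = 0.000442187 V = 0.442 mV.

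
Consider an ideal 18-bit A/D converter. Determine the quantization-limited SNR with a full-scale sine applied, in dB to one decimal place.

110.1 dB

SNR ≈ 6.02·N + 1.76 dB = 6.02·18 + 1.76 = 110.12 dB.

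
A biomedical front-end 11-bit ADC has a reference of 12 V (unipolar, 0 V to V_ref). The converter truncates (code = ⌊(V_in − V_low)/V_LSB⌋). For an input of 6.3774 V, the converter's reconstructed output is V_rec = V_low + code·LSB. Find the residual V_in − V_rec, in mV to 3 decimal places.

2.400 mV

Step size: 12 V ÷ 2^11 = 5.859 mV.
(6.3774 − 0)/0.00585938 = 1088.4096; ⌊·⌋ gives code 1088.
V_rec = 0 + 1088·0.00585938 = 6.375 V.
Difference: 0.0024 V → 2.400 mV.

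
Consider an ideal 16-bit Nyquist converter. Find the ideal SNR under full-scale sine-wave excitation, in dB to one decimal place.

98.1 dB

SNR ≈ 6.02·N + 1.76 dB = 6.02·16 + 1.76 = 98.08 dB.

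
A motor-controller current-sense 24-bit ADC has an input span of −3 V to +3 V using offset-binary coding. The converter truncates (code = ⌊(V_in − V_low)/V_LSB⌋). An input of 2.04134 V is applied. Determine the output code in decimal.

With 16777216 levels over 6 V, one step is 0.36 µV.
(V_in − V_low)/LSB = (2.04134 − (−3)) / 3.57628e-07 = 14096608.352.
So the output code is 14096608.

code 14096608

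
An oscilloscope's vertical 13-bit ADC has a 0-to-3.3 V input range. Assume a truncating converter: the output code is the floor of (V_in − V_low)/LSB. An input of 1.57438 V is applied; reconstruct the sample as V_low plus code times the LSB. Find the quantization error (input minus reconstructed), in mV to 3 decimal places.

0.112 mV

One LSB is 3.3 V / 8192 = 402.83 µV.
(1.57438 − 0)/0.000402832 = 3908.2791; ⌊·⌋ gives code 3908.
V_rec = 0 + 3908·0.000402832 = 1.5742676 V.
Error = 1.57438 − 1.5742676 = 0.000112422 V = 0.112 mV.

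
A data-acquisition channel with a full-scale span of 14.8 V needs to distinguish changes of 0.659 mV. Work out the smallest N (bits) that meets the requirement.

Number of steps required ≥ 14.8 V / 0.659 mV = 22458.27.
Need 2^N ≥ 22458.27; 2^14 = 16384, 2^15 = 32768.
Minimum N = 15.

15 bits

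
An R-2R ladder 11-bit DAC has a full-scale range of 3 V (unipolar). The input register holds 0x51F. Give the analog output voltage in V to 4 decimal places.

1.9204 V

LSB = 3 V / 2^11 = 1.465 mV.
Code 0x51F = 1311 decimal.
V_out = 0 + 1311 × 0.00146484 V = 1.92041 V.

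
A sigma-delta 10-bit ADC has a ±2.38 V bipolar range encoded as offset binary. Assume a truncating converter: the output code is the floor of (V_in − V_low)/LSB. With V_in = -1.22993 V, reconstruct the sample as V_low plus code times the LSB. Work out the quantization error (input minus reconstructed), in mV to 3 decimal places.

1.906 mV

LSB = 4.76/2^10 = 4.648 mV.
Scaled input = 247.4100 LSBs, so code = 247.
Code 247 maps back to (−2.38) + 247×0.00464844 V = -1.2318359 V.
Error = -1.22993 − (−1.2318359) = 0.00190594 V = 1.906 mV.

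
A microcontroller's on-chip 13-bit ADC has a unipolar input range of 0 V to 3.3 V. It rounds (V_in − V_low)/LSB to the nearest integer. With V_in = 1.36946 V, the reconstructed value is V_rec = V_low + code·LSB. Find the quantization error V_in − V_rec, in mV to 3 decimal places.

LSB = 3.3/2^13 = 402.83 µV.
Scaled input = 3399.5807 LSBs, so code = 3400.
Code 3400 maps back to 0 + 3400×0.000402832 V = 1.3696289 V.
Difference: -0.000168906 V → -0.169 mV.

-0.169 mV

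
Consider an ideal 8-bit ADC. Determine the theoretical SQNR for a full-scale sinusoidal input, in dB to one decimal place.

49.9 dB

SNR ≈ 6.02·N + 1.76 dB = 6.02·8 + 1.76 = 49.92 dB.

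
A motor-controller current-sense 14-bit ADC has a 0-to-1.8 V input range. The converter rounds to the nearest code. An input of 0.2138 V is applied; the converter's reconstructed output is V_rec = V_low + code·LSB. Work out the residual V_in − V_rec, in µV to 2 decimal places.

6.05 µV

Step size: 1.8 V ÷ 2^14 = 109.86 µV.
Scaled input = 1946.0551 LSBs, so code = 1946.
V_rec = 0 + 1946·0.000109863 = 0.21379395 V.
Error = 0.2138 − 0.21379395 = 6.05469e-06 V = 6.05 µV.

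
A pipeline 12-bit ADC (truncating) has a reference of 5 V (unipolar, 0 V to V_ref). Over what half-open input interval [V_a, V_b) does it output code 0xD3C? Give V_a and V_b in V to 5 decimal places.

[4.13574 V, 4.13696 V)

LSB = 5/2^12 = 1.221 mV.
Code 0xD3C = 3388 decimal.
V_a = V_low + 3388·LSB = 4.13574 V; V_b = V_low + 3389·LSB = 4.13696 V.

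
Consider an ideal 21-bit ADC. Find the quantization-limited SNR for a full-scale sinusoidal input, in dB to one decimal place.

128.2 dB

SNR ≈ 6.02·N + 1.76 dB = 6.02·21 + 1.76 = 128.18 dB.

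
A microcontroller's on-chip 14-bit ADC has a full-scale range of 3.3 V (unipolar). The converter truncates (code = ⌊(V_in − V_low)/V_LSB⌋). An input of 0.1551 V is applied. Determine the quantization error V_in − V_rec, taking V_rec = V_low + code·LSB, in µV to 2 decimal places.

9.67 µV

One LSB is 3.3 V / 16384 = 201.42 µV.
(0.1551 − 0)/0.000201416 = 770.0480; ⌊·⌋ gives code 770.
Reconstructed: 0.15509033 V.
Difference: 9.66797e-06 V → 9.67 µV.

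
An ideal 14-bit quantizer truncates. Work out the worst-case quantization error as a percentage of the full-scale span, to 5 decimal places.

Truncating → worst-case error = 1 LSB = V_FS/2^14, so 100/16384 = 0.00610352 % of full scale.

0.00610 %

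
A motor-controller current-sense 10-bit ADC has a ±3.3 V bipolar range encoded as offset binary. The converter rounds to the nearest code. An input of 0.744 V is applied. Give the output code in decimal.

code 627

Full-scale span = 6.6 V; LSB = 6.6/2^10 = 6.445 mV.
(0.744 − (−3.3)) / 0.00644531 = 627.433 LSBs.
Round → code 627.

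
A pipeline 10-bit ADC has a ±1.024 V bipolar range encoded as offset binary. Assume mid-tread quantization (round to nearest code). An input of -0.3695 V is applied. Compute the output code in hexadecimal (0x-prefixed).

code 0x147 (decimal 327)

LSB = 2.048 V / 1024 = 2.000 mV.
(V_in − V_low)/LSB = (-0.3695 − (−1.024)) / 0.002 = 327.250.
Round → code 327.
In hexadecimal (0x-prefixed): 0x147.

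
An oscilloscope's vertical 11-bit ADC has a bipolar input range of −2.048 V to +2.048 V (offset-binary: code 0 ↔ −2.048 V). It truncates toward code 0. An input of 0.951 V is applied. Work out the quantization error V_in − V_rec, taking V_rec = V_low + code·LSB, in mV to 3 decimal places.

Step size: 4.096 V ÷ 2^11 = 2.000 mV.
(0.951 − (−2.048))/0.002 = 1499.5000; ⌊·⌋ gives code 1499.
Code 1499 maps back to (−2.048) + 1499×0.002 V = 0.95 V.
V_in − V_rec = 0.001 V = 1.000 mV.

1.000 mV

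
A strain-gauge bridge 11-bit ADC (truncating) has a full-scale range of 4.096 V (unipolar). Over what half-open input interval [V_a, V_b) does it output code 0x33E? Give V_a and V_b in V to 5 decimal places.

LSB = 4.096/2^11 = 2.000 mV.
Code 0x33E = 830 decimal.
V_a = V_low + 830·LSB = 1.66 V; V_b = V_low + 831·LSB = 1.662 V.

[1.66000 V, 1.66200 V)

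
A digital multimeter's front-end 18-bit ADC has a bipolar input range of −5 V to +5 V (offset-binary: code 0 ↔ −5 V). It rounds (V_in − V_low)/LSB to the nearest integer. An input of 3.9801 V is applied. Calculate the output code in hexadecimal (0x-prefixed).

LSB = 10 V / 262144 = 38.15 µV.
Input sits at 235407.933 steps above V_low.
So the output code is 235408.
In hexadecimal (0x-prefixed): 0x39790.

code 0x39790 (decimal 235408)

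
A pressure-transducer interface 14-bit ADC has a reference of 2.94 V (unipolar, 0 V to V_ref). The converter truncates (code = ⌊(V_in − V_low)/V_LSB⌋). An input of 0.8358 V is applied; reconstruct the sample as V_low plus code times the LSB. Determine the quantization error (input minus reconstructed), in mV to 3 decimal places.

0.132 mV

One LSB is 2.94 V / 16384 = 179.44 µV.
(0.8358 − 0)/0.000179443 = 4657.7371; ⌊·⌋ gives code 4657.
Reconstructed: 0.83566772 V.
V_in − V_rec = 0.000132275 V = 0.132 mV.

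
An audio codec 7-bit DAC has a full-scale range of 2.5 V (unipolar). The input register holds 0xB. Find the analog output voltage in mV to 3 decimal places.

LSB = 2.5 V / 2^7 = 19.531 mV.
Code 0xB = 11 decimal.
V_out = 0 + 11 × 0.0195312 V = 0.214844 V.
= 214.844 mV.

214.844 mV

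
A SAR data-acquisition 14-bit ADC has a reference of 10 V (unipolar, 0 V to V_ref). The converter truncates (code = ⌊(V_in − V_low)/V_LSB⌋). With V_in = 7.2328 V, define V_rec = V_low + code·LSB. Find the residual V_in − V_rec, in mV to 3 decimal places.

One LSB is 10 V / 16384 = 0.610 mV.
(7.2328 − 0)/0.000610352 = 11850.2195; ⌊·⌋ gives code 11850.
Reconstructed: 7.232666 V.
Difference: 0.000133984 V → 0.134 mV.

0.134 mV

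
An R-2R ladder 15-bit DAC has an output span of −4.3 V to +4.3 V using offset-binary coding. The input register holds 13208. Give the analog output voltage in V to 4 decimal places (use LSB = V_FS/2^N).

LSB = 8.6 V / 2^15 = 262.45 µV.
V_out = (−4.3) + 13208 × 0.000262451 V = -0.833545 V.

-0.8335 V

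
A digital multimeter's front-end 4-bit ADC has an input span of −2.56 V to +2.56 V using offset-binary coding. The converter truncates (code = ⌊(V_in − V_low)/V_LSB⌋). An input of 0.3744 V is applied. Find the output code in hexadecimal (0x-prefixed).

code 0x9 (decimal 9)

With 16 levels over 5.12 V, one step is 320.000 mV.
Input sits at 9.170 steps above V_low.
Floor → code 9.
In hexadecimal (0x-prefixed): 0x9.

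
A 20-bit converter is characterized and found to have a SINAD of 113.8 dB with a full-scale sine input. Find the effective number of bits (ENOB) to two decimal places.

18.61 bits

ENOB = (SINAD − 1.76) / 6.02 = (113.8 − 1.76)/6.02 = 18.611.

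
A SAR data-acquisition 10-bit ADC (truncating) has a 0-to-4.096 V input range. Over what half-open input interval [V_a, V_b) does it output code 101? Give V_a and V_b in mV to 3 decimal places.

[404.000 mV, 408.000 mV)

LSB = 4.096/2^10 = 4.000 mV.
V_a = V_low + 101·LSB = 0.404 V; V_b = V_low + 102·LSB = 0.408 V.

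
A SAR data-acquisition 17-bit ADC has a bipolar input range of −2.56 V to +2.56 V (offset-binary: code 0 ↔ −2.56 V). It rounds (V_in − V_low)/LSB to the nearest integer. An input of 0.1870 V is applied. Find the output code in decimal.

code 70323

Full-scale span = 5.12 V; LSB = 5.12/2^17 = 39.06 µV.
(V_in − V_low)/LSB = (0.1870 − (−2.56)) / 3.90625e-05 = 70323.200.
round(70323.200) = 70323.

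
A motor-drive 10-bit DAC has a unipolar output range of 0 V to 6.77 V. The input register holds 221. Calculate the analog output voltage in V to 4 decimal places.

LSB = 6.77 V / 2^10 = 6.611 mV.
V_out = 0 + 221 × 0.00661133 V = 1.4611 V.

1.4611 V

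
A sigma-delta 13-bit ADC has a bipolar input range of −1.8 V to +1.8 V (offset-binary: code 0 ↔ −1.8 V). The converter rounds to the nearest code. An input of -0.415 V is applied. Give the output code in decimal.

LSB = 3.6 V / 8192 = 439.45 µV.
Input sits at 3151.644 steps above V_low.
Round → code 3152.

code 3152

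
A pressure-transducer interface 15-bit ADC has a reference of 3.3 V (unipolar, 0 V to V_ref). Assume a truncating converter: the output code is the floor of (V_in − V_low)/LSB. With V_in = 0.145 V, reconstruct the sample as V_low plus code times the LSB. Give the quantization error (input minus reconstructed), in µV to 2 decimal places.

81.18 µV

One LSB is 3.3 V / 32768 = 100.71 µV.
(V_in − V_low)/LSB = (0.145 − 0)/0.000100708 = 1439.8061 → code 1439 (floor).
V_rec = 0 + 1439·0.000100708 = 0.14491882 V.
Difference: 8.11768e-05 V → 81.18 µV.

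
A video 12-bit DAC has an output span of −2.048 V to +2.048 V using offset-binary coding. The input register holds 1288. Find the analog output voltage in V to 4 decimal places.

-0.7600 V

LSB = 4.096 V / 2^12 = 1.000 mV.
V_out = (−2.048) + 1288 × 0.001 V = -0.76 V.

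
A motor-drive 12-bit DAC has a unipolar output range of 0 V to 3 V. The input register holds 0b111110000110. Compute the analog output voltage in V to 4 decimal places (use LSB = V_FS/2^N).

2.9106 V

LSB = 3 V / 2^12 = 0.732 mV.
Code 0b111110000110 = 3974 decimal.
V_out = 0 + 3974 × 0.000732422 V = 2.91064 V.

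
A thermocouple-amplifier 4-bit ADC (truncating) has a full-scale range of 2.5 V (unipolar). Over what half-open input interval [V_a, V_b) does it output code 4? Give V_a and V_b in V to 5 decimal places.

LSB = 2.5/2^4 = 156.250 mV.
V_a = V_low + 4·LSB = 0.625 V; V_b = V_low + 5·LSB = 0.78125 V.

[0.62500 V, 0.78125 V)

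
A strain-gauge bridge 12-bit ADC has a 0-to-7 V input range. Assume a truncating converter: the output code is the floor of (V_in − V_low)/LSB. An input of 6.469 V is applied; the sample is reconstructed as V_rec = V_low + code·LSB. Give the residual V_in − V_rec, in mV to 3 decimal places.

One LSB is 7 V / 4096 = 1.709 mV.
(6.469 − 0)/0.00170898 = 3785.2891; ⌊·⌋ gives code 3785.
V_rec = 0 + 3785·0.00170898 = 6.4685059 V.
V_in − V_rec = 0.000494141 V = 0.494 mV.

0.494 mV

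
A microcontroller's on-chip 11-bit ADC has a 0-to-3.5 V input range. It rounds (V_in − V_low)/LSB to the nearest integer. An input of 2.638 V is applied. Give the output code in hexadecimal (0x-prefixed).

With 2048 levels over 3.5 V, one step is 1.709 mV.
Input sits at 1543.607 steps above V_low.
round(1543.607) = 1544.
In hexadecimal (0x-prefixed): 0x608.

code 0x608 (decimal 1544)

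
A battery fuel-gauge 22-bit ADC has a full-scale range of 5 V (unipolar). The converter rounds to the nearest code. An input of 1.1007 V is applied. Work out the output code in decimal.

With 4194304 levels over 5 V, one step is 1.19 µV.
Input sits at 923334.083 steps above V_low.
So the output code is 923334.

code 923334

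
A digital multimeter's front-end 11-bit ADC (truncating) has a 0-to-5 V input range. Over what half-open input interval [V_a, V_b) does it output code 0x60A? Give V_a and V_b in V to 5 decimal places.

LSB = 5/2^11 = 2.441 mV.
Code 0x60A = 1546 decimal.
V_a = V_low + 1546·LSB = 3.77441 V; V_b = V_low + 1547·LSB = 3.77686 V.

[3.77441 V, 3.77686 V)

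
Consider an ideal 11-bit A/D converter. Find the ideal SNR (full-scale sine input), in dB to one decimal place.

68.0 dB

SNR ≈ 6.02·N + 1.76 dB = 6.02·11 + 1.76 = 67.98 dB.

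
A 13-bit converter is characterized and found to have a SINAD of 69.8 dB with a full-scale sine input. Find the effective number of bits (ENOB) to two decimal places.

ENOB = (SINAD − 1.76) / 6.02 = (69.8 − 1.76)/6.02 = 11.302.

11.30 bits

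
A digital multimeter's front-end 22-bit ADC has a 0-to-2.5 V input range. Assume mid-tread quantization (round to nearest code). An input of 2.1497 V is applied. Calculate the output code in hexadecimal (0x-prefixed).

code 0x370846 (decimal 3606598)

With 4194304 levels over 2.5 V, one step is 0.60 µV.
Input sits at 3606598.124 steps above V_low.
Round → code 3606598.
In hexadecimal (0x-prefixed): 0x370846.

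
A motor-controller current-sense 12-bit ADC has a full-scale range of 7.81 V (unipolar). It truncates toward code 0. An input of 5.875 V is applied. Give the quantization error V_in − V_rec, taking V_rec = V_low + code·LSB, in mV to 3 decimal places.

One LSB is 7.81 V / 4096 = 1.907 mV.
(V_in − V_low)/LSB = (5.875 − 0)/0.00190674 = 3081.1780 → code 3081 (floor).
V_rec = 0 + 3081·0.00190674 = 5.8746606 V.
V_in − V_rec = 0.000339355 V = 0.339 mV.

0.339 mV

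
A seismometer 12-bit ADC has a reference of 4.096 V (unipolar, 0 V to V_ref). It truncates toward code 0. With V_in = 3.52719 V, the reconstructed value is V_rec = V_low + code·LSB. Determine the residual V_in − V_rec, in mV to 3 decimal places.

LSB = 4.096/2^12 = 1.000 mV.
(V_in − V_low)/LSB = (3.52719 − 0)/0.001 = 3527.1900 → code 3527 (floor).
V_rec = 0 + 3527·0.001 = 3.527 V.
V_in − V_rec = 0.00019 V = 0.190 mV.

0.190 mV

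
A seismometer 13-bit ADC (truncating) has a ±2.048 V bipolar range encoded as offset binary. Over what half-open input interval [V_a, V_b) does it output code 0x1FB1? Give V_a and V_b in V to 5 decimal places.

LSB = 4.096/2^13 = 0.500 mV.
Code 0x1FB1 = 8113 decimal.
V_a = V_low + 8113·LSB = 2.0085 V; V_b = V_low + 8114·LSB = 2.009 V.

[2.00850 V, 2.00900 V)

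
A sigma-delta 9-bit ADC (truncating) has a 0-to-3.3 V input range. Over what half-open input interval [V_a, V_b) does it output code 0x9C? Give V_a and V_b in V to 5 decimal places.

[1.00547 V, 1.01191 V)

LSB = 3.3/2^9 = 6.445 mV.
Code 0x9C = 156 decimal.
V_a = V_low + 156·LSB = 1.00547 V; V_b = V_low + 157·LSB = 1.01191 V.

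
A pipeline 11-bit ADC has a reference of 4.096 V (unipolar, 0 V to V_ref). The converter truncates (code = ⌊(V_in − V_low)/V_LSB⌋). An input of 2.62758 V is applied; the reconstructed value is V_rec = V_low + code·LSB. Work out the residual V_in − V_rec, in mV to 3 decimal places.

Step size: 4.096 V ÷ 2^11 = 2.000 mV.
(V_in − V_low)/LSB = (2.62758 − 0)/0.002 = 1313.7900 → code 1313 (floor).
V_rec = 0 + 1313·0.002 = 2.626 V.
Difference: 0.00158 V → 1.580 mV.

1.580 mV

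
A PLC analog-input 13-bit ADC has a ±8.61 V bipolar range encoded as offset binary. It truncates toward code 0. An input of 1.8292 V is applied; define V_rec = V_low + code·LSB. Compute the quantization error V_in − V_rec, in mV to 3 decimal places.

LSB = 17.22/2^13 = 2.102 mV.
Scaled input = 4966.1978 LSBs, so code = 4966.
Reconstructed: 1.8287842 V.
Error = 1.8292 − 1.8287842 = 0.00041582 V = 0.416 mV.

0.416 mV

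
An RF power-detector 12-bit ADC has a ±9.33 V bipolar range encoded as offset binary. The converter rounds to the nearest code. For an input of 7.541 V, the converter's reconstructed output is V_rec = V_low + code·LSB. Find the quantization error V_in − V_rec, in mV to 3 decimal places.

1.376 mV

Step size: 18.66 V ÷ 2^12 = 4.556 mV.
(7.541 − (−9.33))/0.00455566 = 3703.3020; round gives code 3703.
Code 3703 maps back to (−9.33) + 3703×0.00455566 V = 7.539624 V.
Error = 7.541 − 7.539624 = 0.00137598 V = 1.376 mV.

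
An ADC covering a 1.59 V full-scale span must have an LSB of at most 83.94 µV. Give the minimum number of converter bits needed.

Number of steps required ≥ 1.59 V / 83.94 µV = 18942.10.
Need 2^N ≥ 18942.10; 2^14 = 16384, 2^15 = 32768.
Minimum N = 15.

15 bits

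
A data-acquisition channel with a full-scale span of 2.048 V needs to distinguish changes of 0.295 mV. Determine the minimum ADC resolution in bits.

Number of steps required ≥ 2.048 V / 0.295 mV = 6942.37.
Need 2^N ≥ 6942.37; 2^12 = 4096, 2^13 = 8192.
Minimum N = 13.

13 bits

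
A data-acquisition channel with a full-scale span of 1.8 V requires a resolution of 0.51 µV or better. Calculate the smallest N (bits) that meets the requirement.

Number of steps required ≥ 1.8 V / 0.51 µV = 3529411.76.
Need 2^N ≥ 3529411.76; 2^21 = 2097152, 2^22 = 4194304.
Minimum N = 22.

22 bits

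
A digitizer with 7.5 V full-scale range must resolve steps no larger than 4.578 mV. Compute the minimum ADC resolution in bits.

Number of steps required ≥ 7.5 V / 4.578 mV = 1638.27.
Need 2^N ≥ 1638.27; 2^10 = 1024, 2^11 = 2048.
Minimum N = 11.

11 bits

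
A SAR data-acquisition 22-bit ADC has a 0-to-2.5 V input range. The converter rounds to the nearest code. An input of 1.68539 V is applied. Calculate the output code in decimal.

LSB = 2.5 V / 4194304 = 0.60 µV.
(1.68539 − 0) / 5.96046e-07 = 2827615.207 LSBs.
round(2827615.207) = 2827615.

code 2827615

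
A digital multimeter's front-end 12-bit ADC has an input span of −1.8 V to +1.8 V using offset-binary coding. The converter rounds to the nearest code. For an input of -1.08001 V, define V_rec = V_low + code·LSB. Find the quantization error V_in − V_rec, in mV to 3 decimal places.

0.166 mV

LSB = 3.6/2^12 = 0.879 mV.
(-1.08001 − (−1.8))/0.000878906 = 819.1886; round gives code 819.
Reconstructed: -1.0801758 V.
Difference: 0.000165781 V → 0.166 mV.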